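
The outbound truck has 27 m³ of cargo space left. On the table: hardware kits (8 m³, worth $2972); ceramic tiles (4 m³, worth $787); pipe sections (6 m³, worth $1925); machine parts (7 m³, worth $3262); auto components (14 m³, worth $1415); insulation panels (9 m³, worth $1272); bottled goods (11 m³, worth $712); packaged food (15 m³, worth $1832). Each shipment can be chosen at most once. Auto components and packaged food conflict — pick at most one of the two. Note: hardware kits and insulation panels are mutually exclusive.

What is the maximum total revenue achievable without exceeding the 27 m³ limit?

The ratio ordering already packs tightly: hardware kits + ceramic tiles + pipe sections + machine parts, 25 m³, 8946.

8946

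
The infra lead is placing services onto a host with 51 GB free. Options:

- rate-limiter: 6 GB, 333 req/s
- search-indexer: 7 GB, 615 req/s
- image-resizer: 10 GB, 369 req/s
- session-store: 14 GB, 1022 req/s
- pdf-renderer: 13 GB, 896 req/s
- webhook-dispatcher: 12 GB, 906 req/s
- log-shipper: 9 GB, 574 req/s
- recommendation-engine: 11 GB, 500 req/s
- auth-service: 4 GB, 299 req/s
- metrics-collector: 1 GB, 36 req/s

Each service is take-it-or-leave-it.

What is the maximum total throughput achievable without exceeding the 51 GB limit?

Ranking by ratio (throughput/GB): search-indexer 87.86, webhook-dispatcher 75.50, auth-service 74.75, session-store 73.00.
Search-indexer + session-store + pdf-renderer + webhook-dispatcher + auth-service + metrics-collector uses 51 of the 51 GB and totals 3774.
An exhaustive check of the 1024 subsets confirms 3774.

3774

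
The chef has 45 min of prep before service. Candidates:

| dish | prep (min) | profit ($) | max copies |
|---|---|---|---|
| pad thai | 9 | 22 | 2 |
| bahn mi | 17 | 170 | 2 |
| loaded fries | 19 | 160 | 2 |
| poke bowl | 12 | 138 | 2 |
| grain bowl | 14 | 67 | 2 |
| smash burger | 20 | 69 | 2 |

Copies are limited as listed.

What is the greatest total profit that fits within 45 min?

Bahn mi + 2×poke bowl uses 41 of the 45 min and totals 446.

446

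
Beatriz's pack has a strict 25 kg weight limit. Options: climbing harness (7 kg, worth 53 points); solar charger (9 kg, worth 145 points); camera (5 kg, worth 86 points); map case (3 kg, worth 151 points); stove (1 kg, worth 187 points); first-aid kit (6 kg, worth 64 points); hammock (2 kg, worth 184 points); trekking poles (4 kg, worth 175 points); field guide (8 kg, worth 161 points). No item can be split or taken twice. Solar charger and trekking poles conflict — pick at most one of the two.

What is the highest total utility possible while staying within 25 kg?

Best packing: camera + map case + stove + hammock + trekking poles + field guide — 23 kg, 944 total.
That's the maximum — no feasible swap from here does better than 944.

944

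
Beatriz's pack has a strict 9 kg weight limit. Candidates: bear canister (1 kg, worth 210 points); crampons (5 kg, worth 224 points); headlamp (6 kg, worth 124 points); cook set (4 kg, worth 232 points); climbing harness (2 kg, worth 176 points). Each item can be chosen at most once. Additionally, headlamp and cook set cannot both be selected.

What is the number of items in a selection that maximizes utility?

3

Optimal total is 618.
One optimal bundle: bear canister + cook set + climbing harness (7 kg).
Any selection reaching 618 contains exactly 3 items.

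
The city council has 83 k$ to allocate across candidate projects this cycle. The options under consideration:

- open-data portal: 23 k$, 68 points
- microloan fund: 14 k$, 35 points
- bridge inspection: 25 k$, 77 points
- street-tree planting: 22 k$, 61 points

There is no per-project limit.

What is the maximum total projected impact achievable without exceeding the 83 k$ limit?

239

Density check — bridge inspection 3.08, open-data portal 2.96, street-tree planting 2.77 are the best per k$.
A density-first pass picks 3×bridge inspection — 231 at 75 k$.
The 75 k$ tied up in 3×bridge inspection is better spent on 3×open-data portal + microloan fund — total rises to 239 (83 k$).
Every other selection either busts 83 k$ or fails to beat 239.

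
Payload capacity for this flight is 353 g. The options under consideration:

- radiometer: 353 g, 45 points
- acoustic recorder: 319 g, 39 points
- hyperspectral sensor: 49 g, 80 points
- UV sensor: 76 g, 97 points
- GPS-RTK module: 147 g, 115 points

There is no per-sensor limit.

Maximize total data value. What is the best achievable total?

The ratio ordering already packs tightly: 7×hyperspectral sensor, 343 g, 560.

560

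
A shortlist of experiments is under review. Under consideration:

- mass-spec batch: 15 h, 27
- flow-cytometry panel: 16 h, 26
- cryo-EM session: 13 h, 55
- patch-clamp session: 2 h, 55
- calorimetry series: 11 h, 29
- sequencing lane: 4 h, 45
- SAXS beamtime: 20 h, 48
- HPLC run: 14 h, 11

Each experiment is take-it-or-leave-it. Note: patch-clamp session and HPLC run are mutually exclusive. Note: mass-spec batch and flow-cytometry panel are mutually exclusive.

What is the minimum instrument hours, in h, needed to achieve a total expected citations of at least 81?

Minimise h subject to total expected citations ≥ 81.
patch-clamp session + sequencing lane: 100 expected citations at 6 h.
Any bundle with less than 6 h falls short of 81.

6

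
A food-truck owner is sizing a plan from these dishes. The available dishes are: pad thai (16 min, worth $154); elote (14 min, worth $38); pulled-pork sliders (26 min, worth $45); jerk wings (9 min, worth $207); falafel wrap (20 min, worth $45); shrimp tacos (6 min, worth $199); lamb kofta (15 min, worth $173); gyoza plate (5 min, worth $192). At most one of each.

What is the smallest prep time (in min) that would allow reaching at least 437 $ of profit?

Need the lightest bundle worth ≥ 437.
jerk wings + shrimp tacos + gyoza plate: 598 profit at 20 min.
Any bundle with less than 20 min falls short of 437.

20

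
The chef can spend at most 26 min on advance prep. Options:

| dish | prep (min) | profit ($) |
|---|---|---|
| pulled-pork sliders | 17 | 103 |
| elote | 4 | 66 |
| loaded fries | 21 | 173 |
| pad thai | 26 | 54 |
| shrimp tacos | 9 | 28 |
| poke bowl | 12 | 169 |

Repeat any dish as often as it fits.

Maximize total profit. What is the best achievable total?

396

Ranking by ratio (profit/min): elote 16.50, poke bowl 14.08, loaded fries 8.24, pulled-pork sliders 6.06.
The ratio ordering already packs tightly: 6×elote, 24 min, 396.
Nothing else within 26 min beats 396.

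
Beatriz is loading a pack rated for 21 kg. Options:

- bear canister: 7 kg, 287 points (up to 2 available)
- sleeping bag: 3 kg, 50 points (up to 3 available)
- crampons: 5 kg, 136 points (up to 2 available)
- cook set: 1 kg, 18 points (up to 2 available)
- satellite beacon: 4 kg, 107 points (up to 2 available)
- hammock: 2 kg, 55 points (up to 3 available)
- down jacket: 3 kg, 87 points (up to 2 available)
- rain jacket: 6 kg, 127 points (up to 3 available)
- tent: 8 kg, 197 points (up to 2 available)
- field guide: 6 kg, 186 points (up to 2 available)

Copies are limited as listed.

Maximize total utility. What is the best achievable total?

778

Density check — bear canister 41.00, field guide 31.00, down jacket 29.00 are the best per kg.
2×bear canister + cook set + field guide uses 21 of the 21 kg and totals 778.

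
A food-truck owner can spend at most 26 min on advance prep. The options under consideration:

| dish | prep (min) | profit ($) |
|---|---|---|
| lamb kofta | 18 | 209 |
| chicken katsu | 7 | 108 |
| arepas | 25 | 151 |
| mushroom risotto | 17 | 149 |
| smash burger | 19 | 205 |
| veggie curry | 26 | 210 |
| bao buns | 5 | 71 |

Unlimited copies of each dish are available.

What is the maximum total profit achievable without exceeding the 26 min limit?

3×chicken katsu + bao buns uses 26 of the 26 min and totals 395.
That's the maximum — no swap from here does better than 395.

395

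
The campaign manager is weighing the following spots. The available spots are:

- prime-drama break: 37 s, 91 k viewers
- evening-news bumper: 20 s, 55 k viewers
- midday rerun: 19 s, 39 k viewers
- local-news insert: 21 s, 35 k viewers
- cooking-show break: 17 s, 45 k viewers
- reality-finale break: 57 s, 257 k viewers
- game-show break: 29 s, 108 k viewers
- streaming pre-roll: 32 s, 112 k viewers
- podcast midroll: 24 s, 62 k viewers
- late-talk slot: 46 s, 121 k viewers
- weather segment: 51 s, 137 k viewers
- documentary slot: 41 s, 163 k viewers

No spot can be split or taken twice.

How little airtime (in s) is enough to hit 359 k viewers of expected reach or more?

86

Look for the lowest-airtime combination reaching 359.
reality-finale break + game-show break: 365 expected reach at 86 s.
Any bundle with less than 86 s falls short of 359.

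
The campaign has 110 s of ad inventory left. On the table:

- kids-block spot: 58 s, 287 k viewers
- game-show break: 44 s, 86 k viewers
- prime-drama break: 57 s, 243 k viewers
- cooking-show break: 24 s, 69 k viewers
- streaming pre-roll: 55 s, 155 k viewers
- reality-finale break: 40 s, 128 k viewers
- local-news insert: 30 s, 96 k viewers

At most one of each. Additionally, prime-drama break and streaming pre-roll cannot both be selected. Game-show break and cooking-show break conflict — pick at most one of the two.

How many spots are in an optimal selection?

2

Optimal total is 415.
One optimal bundle: kids-block spot + reality-finale break (98 s).
All optima have 2 spots.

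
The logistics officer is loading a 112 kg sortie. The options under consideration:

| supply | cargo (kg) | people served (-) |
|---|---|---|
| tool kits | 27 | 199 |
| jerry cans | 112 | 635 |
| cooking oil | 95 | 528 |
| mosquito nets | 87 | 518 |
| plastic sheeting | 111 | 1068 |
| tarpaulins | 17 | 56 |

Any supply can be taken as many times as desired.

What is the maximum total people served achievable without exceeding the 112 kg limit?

Best packing: plastic sheeting — 111 kg, 1068 total.

1068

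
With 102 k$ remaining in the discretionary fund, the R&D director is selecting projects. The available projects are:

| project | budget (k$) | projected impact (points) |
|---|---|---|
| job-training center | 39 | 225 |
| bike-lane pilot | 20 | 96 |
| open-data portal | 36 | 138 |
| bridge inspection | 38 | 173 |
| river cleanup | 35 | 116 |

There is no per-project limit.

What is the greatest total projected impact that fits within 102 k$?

Best packing: 2×job-training center + bike-lane pilot — 98 k$, 546 total.
Nothing else within 102 k$ beats 546.

546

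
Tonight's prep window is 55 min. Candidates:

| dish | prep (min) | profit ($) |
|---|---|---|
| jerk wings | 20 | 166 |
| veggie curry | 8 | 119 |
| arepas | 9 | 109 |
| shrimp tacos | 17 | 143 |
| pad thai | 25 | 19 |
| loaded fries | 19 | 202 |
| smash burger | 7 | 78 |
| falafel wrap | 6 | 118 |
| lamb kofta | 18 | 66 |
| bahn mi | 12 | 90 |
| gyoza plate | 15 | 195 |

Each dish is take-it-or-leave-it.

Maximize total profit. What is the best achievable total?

The ratio heuristic lands on veggie curry + arepas + smash burger + falafel wrap + gyoza plate (619) but leaves 10 min idle.
The 9 min tied up in arepas is better spent on loaded fries — total rises to 712 (55 min).

712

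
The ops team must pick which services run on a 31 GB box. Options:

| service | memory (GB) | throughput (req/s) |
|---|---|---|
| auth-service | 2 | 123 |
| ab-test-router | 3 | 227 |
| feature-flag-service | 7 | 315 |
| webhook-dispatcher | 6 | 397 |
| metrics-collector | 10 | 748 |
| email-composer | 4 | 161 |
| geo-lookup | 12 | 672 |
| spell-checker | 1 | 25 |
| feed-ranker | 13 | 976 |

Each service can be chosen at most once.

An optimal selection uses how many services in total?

Optimal total is 2244.
One optimal bundle: auth-service + webhook-dispatcher + metrics-collector + feed-ranker (31 GB).
All optima have 4 services.

4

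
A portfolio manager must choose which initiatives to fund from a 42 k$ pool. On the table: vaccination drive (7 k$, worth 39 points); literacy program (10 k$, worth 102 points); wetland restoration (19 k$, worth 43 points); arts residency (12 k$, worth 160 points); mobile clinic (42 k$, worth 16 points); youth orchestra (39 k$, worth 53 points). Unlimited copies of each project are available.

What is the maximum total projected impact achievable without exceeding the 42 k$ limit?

Density check — arts residency 13.33, literacy program 10.20, vaccination drive 5.57, wetland restoration 2.26 are the best per k$.
3×arts residency uses 36 of the 42 k$ and totals 480.
Nothing else within 42 k$ beats 480.

480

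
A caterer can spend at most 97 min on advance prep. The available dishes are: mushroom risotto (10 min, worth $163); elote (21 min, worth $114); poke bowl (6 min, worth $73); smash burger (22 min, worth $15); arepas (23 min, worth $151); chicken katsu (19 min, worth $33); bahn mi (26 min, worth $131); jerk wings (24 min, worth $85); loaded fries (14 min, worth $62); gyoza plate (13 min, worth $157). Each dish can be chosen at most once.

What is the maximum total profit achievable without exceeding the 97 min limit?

Taking the top-ratio dishes first gives mushroom risotto + elote + poke bowl + arepas + loaded fries + gyoza plate for 720 (87 min).
The 14 min tied up in loaded fries is better spent on jerk wings — total rises to 743 (97 min).
An exhaustive check of the 1024 subsets confirms 743.

743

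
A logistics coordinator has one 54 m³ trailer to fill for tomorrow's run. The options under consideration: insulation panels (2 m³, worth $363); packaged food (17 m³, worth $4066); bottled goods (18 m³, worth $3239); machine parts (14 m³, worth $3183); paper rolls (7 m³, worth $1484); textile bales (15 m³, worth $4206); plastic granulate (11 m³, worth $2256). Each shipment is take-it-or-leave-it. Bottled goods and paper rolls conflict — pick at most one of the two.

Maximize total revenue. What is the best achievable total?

The ratio ordering already packs tightly: packaged food + machine parts + paper rolls + textile bales, 53 m³, 12939.
The spare 1 m³ is too small for any remaining shipment, and no feasible exchange beats 12939.

12939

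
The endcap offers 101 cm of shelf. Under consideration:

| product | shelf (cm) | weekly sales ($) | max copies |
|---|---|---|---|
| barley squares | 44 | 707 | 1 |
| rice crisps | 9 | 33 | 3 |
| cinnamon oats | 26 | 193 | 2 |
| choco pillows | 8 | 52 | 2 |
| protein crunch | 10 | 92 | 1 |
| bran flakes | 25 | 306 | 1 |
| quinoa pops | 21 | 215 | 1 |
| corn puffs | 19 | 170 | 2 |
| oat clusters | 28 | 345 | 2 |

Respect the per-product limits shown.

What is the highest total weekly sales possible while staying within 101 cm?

Ranking by ratio (weekly sales/cm): barley squares 16.07, oat clusters 12.32, bran flakes 12.24, quinoa pops 10.24.
Taking barley squares + 2×oat clusters: 100 cm used, 1397 in weekly sales.

1397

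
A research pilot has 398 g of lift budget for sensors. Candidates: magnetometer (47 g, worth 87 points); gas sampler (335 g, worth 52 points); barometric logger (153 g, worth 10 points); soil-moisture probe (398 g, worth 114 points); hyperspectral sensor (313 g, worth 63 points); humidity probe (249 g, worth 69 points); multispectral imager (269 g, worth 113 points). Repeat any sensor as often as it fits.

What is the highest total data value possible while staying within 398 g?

696

By data value per g: magnetometer 1.85, multispectral imager 0.42, soil-moisture probe 0.29, humidity probe 0.28 lead.
The ratio ordering already packs tightly: 8×magnetometer, 376 g, 696.
Nothing else within 398 g beats 696.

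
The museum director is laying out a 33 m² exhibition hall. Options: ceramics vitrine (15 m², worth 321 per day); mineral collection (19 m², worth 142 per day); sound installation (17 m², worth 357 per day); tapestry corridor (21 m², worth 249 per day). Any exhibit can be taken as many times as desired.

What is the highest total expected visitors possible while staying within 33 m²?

678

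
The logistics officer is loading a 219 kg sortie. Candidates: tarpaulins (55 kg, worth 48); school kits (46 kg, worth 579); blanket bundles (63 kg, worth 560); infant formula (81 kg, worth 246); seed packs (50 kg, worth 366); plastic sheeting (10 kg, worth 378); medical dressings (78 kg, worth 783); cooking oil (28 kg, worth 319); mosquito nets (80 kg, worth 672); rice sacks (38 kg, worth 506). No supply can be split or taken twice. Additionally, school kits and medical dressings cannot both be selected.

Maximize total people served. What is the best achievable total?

Best packing: blanket bundles + plastic sheeting + medical dressings + cooking oil + rice sacks — 217 kg, 2546 total.
Every other selection either busts 219 kg or breaks a pairing rule or fails to beat 2546.

2546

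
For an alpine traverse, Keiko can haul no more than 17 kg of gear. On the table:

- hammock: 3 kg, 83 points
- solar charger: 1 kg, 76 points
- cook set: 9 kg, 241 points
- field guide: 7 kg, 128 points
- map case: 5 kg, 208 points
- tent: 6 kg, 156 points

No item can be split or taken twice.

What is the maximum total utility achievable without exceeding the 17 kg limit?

532

Ranking by ratio (utility/kg): solar charger 76.00, map case 41.60, hammock 27.67.
Filling by ratio: hammock + solar charger + map case + tent for 523, with 2 kg left unused.
Dropping solar charger and tent frees 7 kg; slotting in cook set (9 kg) lifts the total to 532 at 17 kg.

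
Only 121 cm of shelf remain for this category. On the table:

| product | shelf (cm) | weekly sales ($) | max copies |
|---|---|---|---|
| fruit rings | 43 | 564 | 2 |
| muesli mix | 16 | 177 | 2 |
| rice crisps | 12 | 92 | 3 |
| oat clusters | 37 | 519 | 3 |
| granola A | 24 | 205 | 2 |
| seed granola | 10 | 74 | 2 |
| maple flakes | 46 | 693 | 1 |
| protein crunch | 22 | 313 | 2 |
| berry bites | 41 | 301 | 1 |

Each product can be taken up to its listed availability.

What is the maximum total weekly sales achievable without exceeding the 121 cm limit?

1731

The ratio heuristic lands on muesli mix + rice crisps + maple flakes + 2×protein crunch (1588) but leaves 3 cm idle.
Dropping muesli mix and rice crisps and 2×protein crunch frees 72 cm; slotting in 2×oat clusters (74 cm) lifts the total to 1731 at 120 cm.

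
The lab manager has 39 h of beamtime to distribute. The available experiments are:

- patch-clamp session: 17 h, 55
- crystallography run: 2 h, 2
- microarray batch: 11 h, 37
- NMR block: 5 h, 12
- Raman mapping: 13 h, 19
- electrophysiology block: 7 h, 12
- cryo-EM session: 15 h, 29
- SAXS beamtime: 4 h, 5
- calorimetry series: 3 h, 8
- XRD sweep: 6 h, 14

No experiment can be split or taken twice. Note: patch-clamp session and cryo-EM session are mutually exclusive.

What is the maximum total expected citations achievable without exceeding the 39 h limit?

118

A density-first pass picks patch-clamp session + crystallography run + microarray batch + NMR block + calorimetry series — 114 at 38 h.
Dropping crystallography run and calorimetry series frees 5 h; slotting in XRD sweep (6 h) lifts the total to 118 at 39 h.
Runner-up patch-clamp session + crystallography run + microarray batch + calorimetry series + XRD sweep tops out at 116.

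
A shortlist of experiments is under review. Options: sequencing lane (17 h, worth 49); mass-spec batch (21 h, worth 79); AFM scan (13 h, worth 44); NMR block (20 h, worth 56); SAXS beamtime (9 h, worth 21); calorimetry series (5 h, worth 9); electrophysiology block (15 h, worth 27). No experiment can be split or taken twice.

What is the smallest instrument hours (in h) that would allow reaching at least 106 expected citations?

Look for the lowest-instrument combination reaching 106.
mass-spec batch + AFM scan reaches 123 using 34 h.
Below 34 h the best achievable stays under 106.

34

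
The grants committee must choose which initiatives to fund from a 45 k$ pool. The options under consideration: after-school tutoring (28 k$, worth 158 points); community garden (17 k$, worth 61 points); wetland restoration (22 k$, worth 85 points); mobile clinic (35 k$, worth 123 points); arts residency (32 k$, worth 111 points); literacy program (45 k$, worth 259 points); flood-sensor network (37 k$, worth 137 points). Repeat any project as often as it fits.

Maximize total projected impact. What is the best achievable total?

259

By projected impact per k$: literacy program 5.76, after-school tutoring 5.64, wetland restoration 3.86, flood-sensor network 3.70 lead.
The ratio ordering already packs tightly: literacy program, 45 k$, 259.
That's the maximum — no swap from here does better than 259.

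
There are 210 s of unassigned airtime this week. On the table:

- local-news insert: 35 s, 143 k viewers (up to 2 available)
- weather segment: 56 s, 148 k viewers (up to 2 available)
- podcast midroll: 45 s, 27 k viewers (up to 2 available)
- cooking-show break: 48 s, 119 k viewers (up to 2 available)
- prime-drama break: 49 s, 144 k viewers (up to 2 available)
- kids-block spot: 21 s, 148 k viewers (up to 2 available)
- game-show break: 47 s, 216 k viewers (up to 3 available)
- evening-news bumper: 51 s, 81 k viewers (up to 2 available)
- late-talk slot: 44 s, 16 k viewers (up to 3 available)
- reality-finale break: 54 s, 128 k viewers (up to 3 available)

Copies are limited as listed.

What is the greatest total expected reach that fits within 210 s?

1014

Taking the top-ratio spots first gives 2×kids-block spot + 3×game-show break for 944 (183 s).
The 47 s tied up in game-show break is better spent on 2×local-news insert — total rises to 1014 (206 s).
The spare 4 s is too small for any remaining spot, and no exchange beats 1014.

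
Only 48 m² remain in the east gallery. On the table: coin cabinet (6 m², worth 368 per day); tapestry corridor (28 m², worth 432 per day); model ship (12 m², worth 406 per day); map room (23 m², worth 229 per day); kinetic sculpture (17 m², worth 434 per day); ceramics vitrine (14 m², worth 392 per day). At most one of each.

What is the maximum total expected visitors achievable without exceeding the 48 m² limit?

1232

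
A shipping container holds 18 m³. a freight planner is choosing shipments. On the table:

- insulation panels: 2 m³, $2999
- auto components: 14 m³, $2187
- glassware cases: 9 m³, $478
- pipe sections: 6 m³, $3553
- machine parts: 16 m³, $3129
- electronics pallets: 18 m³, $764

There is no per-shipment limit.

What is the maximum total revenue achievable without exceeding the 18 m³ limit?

9×insulation panels uses 18 of the 18 m³ and totals 26991.
No other feasible combination exceeds 26991.

26991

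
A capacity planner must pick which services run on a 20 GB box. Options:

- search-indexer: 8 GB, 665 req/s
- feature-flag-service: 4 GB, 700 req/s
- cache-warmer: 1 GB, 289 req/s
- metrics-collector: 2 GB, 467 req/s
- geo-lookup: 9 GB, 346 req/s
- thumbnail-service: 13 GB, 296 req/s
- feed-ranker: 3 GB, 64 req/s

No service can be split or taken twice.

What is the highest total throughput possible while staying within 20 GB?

2185

Best packing: search-indexer + feature-flag-service + cache-warmer + metrics-collector + feed-ranker — 18 GB, 2185 total.
Next best is search-indexer + feature-flag-service + cache-warmer + metrics-collector at 2121 (15 GB) — short by 64.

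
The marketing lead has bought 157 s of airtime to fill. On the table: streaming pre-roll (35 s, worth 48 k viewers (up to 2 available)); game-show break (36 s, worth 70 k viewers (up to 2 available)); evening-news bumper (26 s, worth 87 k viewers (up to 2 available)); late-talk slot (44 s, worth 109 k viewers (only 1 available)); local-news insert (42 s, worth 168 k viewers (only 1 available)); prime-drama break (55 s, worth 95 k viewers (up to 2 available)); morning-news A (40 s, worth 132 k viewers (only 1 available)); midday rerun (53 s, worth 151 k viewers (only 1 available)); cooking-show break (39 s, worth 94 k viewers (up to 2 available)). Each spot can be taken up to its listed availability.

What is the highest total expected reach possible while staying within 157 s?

496

A density-first pass picks 2×evening-news bumper + local-news insert + morning-news A — 474 at 134 s.
The 26 s tied up in evening-news bumper is better spent on late-talk slot — total rises to 496 (152 s).
Nothing else within 157 s beats 496.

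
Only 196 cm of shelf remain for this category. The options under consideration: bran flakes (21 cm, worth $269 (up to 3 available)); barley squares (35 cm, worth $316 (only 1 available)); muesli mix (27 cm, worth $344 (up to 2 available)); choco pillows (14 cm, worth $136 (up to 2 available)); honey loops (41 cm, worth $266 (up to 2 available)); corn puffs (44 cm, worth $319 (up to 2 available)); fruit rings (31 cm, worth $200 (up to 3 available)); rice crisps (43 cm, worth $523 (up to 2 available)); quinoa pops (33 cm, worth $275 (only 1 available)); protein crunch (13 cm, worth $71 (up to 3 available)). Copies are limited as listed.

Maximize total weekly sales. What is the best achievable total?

2408

Ranking by ratio (weekly sales/cm): bran flakes 12.81, muesli mix 12.74, rice crisps 12.16.
A density-first pass picks 3×bran flakes + 2×muesli mix + 2×choco pillows + rice crisps — 2290 at 188 cm.
Dropping bran flakes and choco pillows frees 35 cm; slotting in rice crisps (43 cm) lifts the total to 2408 at 196 cm.
Nothing else within 196 cm beats 2408.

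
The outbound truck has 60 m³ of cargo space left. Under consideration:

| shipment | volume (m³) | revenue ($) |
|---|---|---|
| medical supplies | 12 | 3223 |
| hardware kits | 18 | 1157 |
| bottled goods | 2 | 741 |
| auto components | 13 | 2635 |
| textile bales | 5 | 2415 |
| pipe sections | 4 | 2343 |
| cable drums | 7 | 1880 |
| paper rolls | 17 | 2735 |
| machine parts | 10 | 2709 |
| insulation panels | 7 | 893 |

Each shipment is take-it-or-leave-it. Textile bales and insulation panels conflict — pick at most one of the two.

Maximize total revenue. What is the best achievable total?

16046

Ranking by ratio (revenue/m³): pipe sections 585.75, textile bales 483.00, bottled goods 370.50.
Best packing: medical supplies + bottled goods + textile bales + pipe sections + cable drums + paper rolls + machine parts — 57 m³, 16046 total.
The closest alternative, medical supplies + bottled goods + auto components + textile bales + pipe sections + cable drums + paper rolls, reaches only 15972.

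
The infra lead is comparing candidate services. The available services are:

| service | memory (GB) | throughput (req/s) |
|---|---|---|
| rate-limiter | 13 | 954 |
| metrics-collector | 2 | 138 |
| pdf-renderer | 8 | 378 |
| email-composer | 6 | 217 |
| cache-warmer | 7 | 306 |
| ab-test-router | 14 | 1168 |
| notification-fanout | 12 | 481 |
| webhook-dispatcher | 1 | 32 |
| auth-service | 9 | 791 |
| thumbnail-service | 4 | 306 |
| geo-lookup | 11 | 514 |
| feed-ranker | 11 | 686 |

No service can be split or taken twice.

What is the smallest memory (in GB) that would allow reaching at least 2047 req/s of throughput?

25

Look for the lowest-memory combination reaching 2047.
metrics-collector + ab-test-router + auth-service: 2097 throughput at 25 GB.
Any bundle with less than 25 GB falls short of 2047.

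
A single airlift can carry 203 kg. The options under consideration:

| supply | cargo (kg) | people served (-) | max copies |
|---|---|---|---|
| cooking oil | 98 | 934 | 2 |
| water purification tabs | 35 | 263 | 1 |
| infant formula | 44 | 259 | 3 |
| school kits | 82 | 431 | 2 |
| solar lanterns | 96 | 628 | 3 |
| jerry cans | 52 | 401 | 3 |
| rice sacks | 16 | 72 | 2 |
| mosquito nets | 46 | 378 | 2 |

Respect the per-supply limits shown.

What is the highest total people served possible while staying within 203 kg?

2×cooking oil uses 196 of the 203 kg and totals 1868.

1868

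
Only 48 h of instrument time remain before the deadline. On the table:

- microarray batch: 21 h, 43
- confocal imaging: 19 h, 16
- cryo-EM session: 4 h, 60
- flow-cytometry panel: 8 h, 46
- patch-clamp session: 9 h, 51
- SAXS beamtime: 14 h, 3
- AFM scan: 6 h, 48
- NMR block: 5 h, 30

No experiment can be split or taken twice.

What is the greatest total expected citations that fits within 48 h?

The ratio heuristic lands on cryo-EM session + flow-cytometry panel + patch-clamp session + SAXS beamtime + AFM scan + NMR block (238) but leaves 2 h idle.
Dropping SAXS beamtime and NMR block frees 19 h; slotting in microarray batch (21 h) lifts the total to 248 at 48 h.
Runner-up cryo-EM session + flow-cytometry panel + patch-clamp session + SAXS beamtime + AFM scan + NMR block tops out at 238.

248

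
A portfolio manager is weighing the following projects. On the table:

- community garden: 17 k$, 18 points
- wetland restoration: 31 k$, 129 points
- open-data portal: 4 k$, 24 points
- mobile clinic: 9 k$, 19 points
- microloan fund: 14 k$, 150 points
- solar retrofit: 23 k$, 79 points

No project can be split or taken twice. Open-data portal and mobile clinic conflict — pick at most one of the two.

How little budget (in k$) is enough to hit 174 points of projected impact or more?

Minimise k$ subject to total projected impact ≥ 174.
Taking open-data portal + microloan fund gives 174 (≥ 174) for 18 k$.
Any bundle with less than 18 k$ falls short of 174.

18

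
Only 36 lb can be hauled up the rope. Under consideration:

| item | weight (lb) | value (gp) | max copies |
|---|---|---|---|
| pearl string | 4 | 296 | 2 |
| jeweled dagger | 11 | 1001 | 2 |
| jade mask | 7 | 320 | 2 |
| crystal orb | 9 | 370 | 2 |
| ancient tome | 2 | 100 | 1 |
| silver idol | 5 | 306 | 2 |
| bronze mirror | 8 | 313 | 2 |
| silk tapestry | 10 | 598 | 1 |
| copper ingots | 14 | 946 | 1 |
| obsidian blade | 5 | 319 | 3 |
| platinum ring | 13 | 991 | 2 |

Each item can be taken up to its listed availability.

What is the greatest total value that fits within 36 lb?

2993

The ratio ordering already packs tightly: 2×jeweled dagger + platinum ring, 35 lb, 2993.
Nothing else within 36 lb beats 2993.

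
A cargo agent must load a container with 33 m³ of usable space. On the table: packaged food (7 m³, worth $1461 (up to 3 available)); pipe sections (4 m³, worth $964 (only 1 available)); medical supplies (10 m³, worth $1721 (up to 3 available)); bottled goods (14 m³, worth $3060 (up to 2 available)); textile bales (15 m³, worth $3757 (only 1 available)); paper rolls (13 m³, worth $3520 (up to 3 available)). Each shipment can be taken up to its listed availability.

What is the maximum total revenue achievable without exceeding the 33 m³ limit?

By revenue per m³: paper rolls 270.77, textile bales 250.47, pipe sections 241.00 lead.
Taking the top-ratio shipments first gives pipe sections + 2×paper rolls for 8004 (30 m³).
Dropping pipe sections frees 4 m³; slotting in packaged food (7 m³) lifts the total to 8501 at 33 m³.
No other feasible combination exceeds 8501.

8501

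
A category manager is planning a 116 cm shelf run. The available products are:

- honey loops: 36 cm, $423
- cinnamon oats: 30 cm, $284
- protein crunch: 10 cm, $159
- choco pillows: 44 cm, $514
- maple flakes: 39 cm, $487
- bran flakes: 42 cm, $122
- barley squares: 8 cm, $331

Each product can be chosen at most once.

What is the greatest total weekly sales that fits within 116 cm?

Filling by ratio: honey loops + protein crunch + maple flakes + barley squares for 1400, with 23 cm left unused.
The 10 cm tied up in protein crunch is better spent on cinnamon oats — total rises to 1525 (113 cm).

1525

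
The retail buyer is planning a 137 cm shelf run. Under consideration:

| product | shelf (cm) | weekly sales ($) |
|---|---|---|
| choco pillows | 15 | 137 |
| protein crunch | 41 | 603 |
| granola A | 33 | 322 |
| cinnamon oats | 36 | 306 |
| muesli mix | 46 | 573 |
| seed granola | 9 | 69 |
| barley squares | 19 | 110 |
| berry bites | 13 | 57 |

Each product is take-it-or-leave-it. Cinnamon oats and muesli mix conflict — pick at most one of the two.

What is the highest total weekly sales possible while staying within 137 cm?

1635

Density check — protein crunch 14.71, muesli mix 12.46, granola A 9.76, choco pillows 9.13 are the best per cm.
Choco pillows + protein crunch + granola A + muesli mix uses 135 of the 137 cm and totals 1635.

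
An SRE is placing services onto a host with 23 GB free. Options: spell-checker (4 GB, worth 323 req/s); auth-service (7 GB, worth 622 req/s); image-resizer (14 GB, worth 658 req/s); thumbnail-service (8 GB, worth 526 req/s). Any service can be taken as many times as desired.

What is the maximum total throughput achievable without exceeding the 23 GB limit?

Taking the top-ratio services first gives 3×auth-service for 1866 (21 GB).
Dropping 2×auth-service frees 14 GB; slotting in 4×spell-checker (16 GB) lifts the total to 1914 at 23 GB.

1914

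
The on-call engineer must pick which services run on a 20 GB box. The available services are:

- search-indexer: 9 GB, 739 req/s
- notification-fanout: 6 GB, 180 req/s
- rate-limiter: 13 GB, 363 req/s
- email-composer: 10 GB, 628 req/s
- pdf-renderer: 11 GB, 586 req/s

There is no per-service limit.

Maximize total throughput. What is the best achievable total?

Ranking by ratio (throughput/GB): search-indexer 82.11, email-composer 62.80, pdf-renderer 53.27, notification-fanout 30.00.
2×search-indexer uses 18 of the 20 GB and totals 1478.
That's the maximum — no swap from here does better than 1478.

1478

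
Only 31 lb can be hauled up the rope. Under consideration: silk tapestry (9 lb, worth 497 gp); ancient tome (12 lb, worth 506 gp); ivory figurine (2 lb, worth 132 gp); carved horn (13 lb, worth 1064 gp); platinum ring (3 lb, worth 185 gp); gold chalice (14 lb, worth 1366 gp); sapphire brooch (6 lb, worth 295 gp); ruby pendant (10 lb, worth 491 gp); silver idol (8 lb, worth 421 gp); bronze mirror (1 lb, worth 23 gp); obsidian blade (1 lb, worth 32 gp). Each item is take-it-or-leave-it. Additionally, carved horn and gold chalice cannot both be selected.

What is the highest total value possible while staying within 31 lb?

By value per lb: gold chalice 97.57, carved horn 81.85, ivory figurine 66.00 lead.
Silk tapestry + ivory figurine + gold chalice + sapphire brooch uses 31 of the 31 lb and totals 2290.
No other feasible combination exceeds 2290.

2290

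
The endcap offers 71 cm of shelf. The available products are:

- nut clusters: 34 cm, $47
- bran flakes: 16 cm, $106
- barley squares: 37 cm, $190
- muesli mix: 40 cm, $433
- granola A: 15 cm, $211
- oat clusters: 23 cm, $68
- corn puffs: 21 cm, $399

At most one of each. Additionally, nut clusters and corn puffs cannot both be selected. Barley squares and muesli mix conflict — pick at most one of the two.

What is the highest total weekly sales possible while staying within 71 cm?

Density check — corn puffs 19.00, granola A 14.07, muesli mix 10.82, bran flakes 6.62 are the best per cm.
The ratio heuristic lands on bran flakes + granola A + corn puffs (716) but leaves 19 cm idle.
Dropping bran flakes and granola A frees 31 cm; slotting in muesli mix (40 cm) lifts the total to 832 at 61 cm.

832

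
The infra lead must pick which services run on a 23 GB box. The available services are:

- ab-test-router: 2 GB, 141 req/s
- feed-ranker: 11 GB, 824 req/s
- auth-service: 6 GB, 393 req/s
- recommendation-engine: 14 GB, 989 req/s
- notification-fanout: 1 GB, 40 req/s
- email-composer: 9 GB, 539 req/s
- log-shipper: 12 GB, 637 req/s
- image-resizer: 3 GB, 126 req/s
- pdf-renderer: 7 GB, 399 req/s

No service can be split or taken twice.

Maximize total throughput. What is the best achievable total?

1563

Greedy by ratio would take ab-test-router + feed-ranker + auth-service + notification-fanout + image-resizer: 23 GB used, total 1524.
The 14 GB tied up in feed-ranker and image-resizer is better spent on recommendation-engine — total rises to 1563 (23 GB).
No other feasible combination exceeds 1563.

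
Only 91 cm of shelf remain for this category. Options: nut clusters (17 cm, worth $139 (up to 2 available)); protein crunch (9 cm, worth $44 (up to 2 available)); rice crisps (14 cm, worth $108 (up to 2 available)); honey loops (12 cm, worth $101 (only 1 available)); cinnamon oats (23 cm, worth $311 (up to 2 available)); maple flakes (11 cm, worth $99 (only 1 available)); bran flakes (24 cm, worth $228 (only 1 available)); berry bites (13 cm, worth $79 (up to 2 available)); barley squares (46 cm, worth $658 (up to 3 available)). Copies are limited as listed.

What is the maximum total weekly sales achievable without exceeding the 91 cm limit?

Taking the top-ratio products first gives protein crunch + cinnamon oats + maple flakes + barley squares for 1112 (89 cm).
Dropping maple flakes frees 11 cm; slotting in honey loops (12 cm) lifts the total to 1114 at 90 cm.

1114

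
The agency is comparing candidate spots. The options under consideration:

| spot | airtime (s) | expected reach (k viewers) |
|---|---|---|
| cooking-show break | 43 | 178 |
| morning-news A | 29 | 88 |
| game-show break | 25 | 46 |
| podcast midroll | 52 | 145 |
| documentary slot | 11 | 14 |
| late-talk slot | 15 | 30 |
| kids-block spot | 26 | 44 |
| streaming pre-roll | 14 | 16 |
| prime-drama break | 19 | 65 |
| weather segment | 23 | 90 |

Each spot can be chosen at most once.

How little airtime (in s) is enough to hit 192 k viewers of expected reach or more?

54

Look for the lowest-airtime combination reaching 192.
cooking-show break + documentary slot reaches 192 using 54 s.
No combination under 54 s hits 192.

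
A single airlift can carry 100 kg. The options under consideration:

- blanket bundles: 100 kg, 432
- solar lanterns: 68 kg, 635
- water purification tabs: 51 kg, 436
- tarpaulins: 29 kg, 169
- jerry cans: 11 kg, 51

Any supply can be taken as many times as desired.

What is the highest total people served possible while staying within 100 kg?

Solar lanterns + tarpaulins uses 97 of the 100 kg and totals 804.
Every other selection either busts 100 kg or fails to beat 804.

804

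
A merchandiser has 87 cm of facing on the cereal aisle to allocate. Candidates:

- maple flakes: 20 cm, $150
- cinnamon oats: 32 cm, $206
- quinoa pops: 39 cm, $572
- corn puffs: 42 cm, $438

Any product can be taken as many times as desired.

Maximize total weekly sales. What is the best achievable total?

1144

Taking 2×quinoa pops: 78 cm used, 1144 in weekly sales.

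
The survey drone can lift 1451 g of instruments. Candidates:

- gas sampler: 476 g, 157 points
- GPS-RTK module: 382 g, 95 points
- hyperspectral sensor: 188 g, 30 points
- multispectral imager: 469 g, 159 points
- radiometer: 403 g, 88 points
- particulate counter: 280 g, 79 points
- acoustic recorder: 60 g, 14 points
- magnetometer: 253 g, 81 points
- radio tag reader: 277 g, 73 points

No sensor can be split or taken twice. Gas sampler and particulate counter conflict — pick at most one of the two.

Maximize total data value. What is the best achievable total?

By data value per g: multispectral imager 0.34, gas sampler 0.33, magnetometer 0.32 lead.
The ratio ordering already packs tightly: gas sampler + hyperspectral sensor + multispectral imager + acoustic recorder + magnetometer, 1446 g, 441.

441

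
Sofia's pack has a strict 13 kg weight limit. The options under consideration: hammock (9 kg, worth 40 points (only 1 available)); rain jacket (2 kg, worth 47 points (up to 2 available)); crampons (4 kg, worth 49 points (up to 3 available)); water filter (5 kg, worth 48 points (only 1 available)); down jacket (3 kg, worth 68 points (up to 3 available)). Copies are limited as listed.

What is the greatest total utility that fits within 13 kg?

298

2×rain jacket + 3×down jacket uses 13 of the 13 kg and totals 298.
That's the maximum — no swap from here does better than 298.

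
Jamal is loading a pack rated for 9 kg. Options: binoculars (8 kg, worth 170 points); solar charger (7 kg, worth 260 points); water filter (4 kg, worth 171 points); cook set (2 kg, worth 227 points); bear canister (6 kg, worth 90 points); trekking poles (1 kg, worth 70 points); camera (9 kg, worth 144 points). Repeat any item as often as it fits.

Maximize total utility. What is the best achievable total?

978

Best packing: 4×cook set + trekking poles — 9 kg, 978 total.
Every other selection either busts 9 kg or fails to beat 978.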